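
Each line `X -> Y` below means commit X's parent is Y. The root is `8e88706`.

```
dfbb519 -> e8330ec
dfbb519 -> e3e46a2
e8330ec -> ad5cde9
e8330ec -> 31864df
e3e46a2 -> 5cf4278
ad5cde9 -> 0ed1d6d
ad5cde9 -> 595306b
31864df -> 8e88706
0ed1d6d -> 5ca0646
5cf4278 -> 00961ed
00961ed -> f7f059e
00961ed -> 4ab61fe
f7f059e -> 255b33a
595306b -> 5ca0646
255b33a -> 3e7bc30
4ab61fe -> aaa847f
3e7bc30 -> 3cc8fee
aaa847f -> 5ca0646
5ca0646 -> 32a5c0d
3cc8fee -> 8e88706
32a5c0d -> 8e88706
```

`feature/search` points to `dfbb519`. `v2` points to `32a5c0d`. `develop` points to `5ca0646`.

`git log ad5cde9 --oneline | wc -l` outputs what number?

6

Walking parent pointers from ad5cde9: reachable set = {0ed1d6d, 32a5c0d, 595306b, 5ca0646, 8e88706, ad5cde9}.
That is 6 commits.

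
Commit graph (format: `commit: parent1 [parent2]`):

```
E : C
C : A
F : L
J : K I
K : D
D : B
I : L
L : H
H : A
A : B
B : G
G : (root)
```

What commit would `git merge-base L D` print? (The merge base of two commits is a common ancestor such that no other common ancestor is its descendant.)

B

Ancestors of L: {A, B, G, H, L}.
Ancestors of D: {B, D, G}.
Common ancestors: {B, G}.
Among these, B is not an ancestor of any other common ancestor — it is the merge base.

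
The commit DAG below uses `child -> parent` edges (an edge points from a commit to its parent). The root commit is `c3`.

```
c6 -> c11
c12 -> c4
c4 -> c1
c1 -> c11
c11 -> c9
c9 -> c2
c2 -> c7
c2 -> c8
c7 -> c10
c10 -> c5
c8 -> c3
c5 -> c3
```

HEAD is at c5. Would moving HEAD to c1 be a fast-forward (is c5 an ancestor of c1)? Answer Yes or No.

A fast-forward from c5 to c1 is possible iff c5 is an ancestor of c1.
Ancestors of c1: {c1, c10, c11, c2, c3, c5, c7, c8, c9}.
c5 is among them, so fast-forward is possible.

Yes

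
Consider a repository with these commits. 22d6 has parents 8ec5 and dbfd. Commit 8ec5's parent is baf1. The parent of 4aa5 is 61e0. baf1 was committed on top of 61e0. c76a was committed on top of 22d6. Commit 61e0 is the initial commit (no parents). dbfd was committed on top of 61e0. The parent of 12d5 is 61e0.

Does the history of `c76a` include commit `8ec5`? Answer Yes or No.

Ancestors of c76a (commits reachable by following parents): {22d6, 61e0, 8ec5, baf1, c76a, dbfd}.
8ec5 is in that set, so it is an ancestor of c76a.

Yes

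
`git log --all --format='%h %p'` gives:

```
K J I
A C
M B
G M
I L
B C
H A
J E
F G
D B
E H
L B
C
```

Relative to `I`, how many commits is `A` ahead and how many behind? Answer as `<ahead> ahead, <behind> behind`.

1 ahead, 3 behind

Reachable from A: {A, C}.
Reachable from I: {B, C, I, L}.
Only in A's history (ahead): {A} — 1.
Only in I's history (behind): {B, I, L} — 3.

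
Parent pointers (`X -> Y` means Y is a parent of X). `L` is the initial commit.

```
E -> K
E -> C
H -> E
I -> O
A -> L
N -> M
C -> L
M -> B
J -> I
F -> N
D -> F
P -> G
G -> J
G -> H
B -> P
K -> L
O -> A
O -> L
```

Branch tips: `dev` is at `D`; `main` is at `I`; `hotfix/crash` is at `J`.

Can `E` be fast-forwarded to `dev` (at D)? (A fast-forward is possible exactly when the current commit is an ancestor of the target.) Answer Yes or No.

Yes

A fast-forward from E to D is possible iff E is an ancestor of D.
Ancestors of D: {A, B, C, D, E, F, G, H, I, J, K, L, M, N, O, P}.
E is among them, so fast-forward is possible.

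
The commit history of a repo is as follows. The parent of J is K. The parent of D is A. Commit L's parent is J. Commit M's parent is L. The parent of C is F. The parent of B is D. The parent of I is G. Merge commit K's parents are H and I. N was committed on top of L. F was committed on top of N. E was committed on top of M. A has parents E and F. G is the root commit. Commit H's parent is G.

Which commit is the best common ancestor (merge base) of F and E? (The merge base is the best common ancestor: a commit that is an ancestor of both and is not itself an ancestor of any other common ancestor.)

Ancestors of F: {F, G, H, I, J, K, L, N}.
Ancestors of E: {E, G, H, I, J, K, L, M}.
Common ancestors: {G, H, I, J, K, L}.
Among these, L is not an ancestor of any other common ancestor — it is the merge base.

L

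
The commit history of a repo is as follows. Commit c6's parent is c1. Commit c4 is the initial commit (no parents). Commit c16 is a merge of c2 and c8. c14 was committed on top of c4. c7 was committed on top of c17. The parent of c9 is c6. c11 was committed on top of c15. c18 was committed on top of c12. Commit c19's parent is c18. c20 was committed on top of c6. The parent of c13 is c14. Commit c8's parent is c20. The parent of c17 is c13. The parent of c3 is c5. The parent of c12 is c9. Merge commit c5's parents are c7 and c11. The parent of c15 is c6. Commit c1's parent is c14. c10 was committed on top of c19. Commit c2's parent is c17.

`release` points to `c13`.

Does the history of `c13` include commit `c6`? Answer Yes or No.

Ancestors of c13: {c13, c14, c4}.
c6 is not in that set, so it is not an ancestor of c13.

No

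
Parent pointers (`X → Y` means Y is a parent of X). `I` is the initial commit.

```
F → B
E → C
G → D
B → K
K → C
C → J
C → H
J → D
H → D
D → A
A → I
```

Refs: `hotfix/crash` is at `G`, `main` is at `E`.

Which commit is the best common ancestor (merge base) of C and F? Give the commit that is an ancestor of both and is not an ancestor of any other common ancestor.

C

Ancestors of C: {A, C, D, H, I, J}.
Ancestors of F: {A, B, C, D, F, H, I, J, K}.
Common ancestors: {A, C, D, H, I, J}.
Among these, C is not an ancestor of any other common ancestor — it is the merge base.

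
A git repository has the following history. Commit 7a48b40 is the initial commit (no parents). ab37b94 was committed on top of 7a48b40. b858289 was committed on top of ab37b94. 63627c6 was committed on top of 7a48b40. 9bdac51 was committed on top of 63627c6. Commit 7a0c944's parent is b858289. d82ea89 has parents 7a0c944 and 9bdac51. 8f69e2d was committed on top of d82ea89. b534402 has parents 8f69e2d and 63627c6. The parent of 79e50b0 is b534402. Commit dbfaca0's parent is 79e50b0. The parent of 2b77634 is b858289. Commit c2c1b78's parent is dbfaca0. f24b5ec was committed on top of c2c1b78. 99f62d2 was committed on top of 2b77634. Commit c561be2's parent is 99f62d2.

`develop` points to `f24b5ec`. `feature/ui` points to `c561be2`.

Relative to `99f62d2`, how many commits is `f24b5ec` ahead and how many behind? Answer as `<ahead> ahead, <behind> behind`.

10 ahead, 2 behind

Reachable from f24b5ec: {63627c6, 79e50b0, 7a0c944, 7a48b40, 8f69e2d, 9bdac51, ab37b94, b534402, b858289, c2c1b78, d82ea89, dbfaca0, f24b5ec}.
Reachable from 99f62d2: {2b77634, 7a48b40, 99f62d2, ab37b94, b858289}.
Only in f24b5ec's history (ahead): {63627c6, 79e50b0, 7a0c944, 8f69e2d, 9bdac51, b534402, c2c1b78, d82ea89, dbfaca0, f24b5ec} — 10.
Only in 99f62d2's history (behind): {2b77634, 99f62d2} — 2.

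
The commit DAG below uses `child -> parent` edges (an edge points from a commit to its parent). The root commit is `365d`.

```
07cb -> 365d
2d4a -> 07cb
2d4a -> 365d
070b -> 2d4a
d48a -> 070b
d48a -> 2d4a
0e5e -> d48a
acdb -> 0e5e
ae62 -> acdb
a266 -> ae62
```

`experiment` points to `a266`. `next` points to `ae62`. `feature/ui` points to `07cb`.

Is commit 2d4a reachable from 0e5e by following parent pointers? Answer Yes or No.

Ancestors of 0e5e (commits reachable by following parents): {070b, 07cb, 0e5e, 2d4a, 365d, d48a}.
2d4a is in that set, so it is an ancestor of 0e5e.

Yes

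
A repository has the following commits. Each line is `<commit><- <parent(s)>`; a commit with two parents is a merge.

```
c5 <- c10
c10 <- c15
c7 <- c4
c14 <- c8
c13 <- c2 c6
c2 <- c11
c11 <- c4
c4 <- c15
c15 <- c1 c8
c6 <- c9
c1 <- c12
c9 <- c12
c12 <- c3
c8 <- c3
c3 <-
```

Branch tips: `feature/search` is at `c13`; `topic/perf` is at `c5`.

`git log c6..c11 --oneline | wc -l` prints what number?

Reachable from c11: {c1, c11, c12, c15, c3, c4, c8}.
Reachable from c6: {c12, c3, c6, c9}.
In c11's history but not c6's: {c1, c11, c15, c4, c8} — 5 commits.

5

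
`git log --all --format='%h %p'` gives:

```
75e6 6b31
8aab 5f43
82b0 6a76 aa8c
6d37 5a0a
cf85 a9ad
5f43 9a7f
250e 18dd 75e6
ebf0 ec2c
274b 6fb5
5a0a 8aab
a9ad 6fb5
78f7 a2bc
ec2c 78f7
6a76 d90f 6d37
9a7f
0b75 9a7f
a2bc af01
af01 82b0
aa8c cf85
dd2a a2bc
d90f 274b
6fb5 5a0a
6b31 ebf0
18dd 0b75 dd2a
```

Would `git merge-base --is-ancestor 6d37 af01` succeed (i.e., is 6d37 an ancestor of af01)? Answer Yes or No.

Ancestors of af01 (commits reachable by following parents): {274b, 5a0a, 5f43, 6a76, 6d37, 6fb5, 82b0, 8aab, 9a7f, a9ad, aa8c, af01, cf85, d90f}.
6d37 is in that set, so it is an ancestor of af01.

Yes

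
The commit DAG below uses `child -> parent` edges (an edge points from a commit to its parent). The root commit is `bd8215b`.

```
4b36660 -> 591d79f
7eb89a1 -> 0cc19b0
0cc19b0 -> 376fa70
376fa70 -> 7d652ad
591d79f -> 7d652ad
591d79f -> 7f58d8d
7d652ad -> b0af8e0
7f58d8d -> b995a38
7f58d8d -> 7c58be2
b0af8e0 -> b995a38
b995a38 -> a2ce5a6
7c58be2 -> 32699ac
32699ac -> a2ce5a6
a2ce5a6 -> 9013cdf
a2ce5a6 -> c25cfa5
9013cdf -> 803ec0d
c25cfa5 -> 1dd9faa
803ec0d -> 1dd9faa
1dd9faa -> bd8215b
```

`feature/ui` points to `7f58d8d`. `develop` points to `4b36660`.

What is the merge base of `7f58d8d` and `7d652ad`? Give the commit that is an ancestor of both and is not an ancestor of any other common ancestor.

b995a38

Ancestors of 7f58d8d: {1dd9faa, 32699ac, 7c58be2, 7f58d8d, 803ec0d, 9013cdf, a2ce5a6, b995a38, bd8215b, c25cfa5}.
Ancestors of 7d652ad: {1dd9faa, 7d652ad, 803ec0d, 9013cdf, a2ce5a6, b0af8e0, b995a38, bd8215b, c25cfa5}.
Common ancestors: {1dd9faa, 803ec0d, 9013cdf, a2ce5a6, b995a38, bd8215b, c25cfa5}.
Among these, b995a38 is not an ancestor of any other common ancestor — it is the merge base.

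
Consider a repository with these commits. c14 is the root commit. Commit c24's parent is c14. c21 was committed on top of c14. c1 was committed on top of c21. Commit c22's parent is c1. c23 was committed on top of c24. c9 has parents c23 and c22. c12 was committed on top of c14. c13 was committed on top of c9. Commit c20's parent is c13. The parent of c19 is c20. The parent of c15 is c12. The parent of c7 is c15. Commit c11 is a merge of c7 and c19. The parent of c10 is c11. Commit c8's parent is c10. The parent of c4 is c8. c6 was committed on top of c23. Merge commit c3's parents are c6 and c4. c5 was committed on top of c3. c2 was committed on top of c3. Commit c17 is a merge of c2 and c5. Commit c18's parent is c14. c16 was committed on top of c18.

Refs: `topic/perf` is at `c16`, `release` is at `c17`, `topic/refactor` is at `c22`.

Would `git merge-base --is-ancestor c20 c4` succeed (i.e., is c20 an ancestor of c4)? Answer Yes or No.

Ancestors of c4 (commits reachable by following parents): {c1, c10, c11, c12, c13, c14, c15, c19, c20, c21, c22, c23, c24, c4, c7, c8, c9}.
c20 is in that set, so it is an ancestor of c4.

Yes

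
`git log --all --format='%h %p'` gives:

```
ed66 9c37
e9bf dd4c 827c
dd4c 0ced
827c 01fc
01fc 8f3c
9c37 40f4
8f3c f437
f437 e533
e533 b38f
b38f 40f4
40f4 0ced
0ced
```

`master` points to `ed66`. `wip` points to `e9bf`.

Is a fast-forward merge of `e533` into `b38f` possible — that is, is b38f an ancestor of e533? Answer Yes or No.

A fast-forward from b38f to e533 is possible iff b38f is an ancestor of e533.
Ancestors of e533: {0ced, 40f4, b38f, e533}.
b38f is among them, so fast-forward is possible.

Yes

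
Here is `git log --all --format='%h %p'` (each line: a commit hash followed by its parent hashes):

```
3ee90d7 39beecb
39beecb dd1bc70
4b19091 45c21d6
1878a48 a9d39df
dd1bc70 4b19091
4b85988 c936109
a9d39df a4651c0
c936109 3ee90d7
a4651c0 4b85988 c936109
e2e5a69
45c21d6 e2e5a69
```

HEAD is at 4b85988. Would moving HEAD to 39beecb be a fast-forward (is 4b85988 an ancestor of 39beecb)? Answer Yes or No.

No

A fast-forward from 4b85988 to 39beecb is possible iff 4b85988 is an ancestor of 39beecb.
Ancestors of 39beecb: {39beecb, 45c21d6, 4b19091, dd1bc70, e2e5a69}.
4b85988 is not among them, so fast-forward is not possible.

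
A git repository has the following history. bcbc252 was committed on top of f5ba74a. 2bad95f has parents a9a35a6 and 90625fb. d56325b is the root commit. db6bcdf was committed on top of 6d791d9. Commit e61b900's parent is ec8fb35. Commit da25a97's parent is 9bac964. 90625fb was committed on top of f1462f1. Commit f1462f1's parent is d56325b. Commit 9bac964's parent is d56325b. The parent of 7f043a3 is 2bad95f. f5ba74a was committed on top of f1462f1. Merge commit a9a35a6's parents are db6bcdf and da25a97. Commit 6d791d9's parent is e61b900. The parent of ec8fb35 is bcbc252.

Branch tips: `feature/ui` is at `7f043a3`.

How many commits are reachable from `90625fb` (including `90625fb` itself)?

Walking parent pointers from 90625fb: reachable set = {90625fb, d56325b, f1462f1}.
That is 3 commits.

3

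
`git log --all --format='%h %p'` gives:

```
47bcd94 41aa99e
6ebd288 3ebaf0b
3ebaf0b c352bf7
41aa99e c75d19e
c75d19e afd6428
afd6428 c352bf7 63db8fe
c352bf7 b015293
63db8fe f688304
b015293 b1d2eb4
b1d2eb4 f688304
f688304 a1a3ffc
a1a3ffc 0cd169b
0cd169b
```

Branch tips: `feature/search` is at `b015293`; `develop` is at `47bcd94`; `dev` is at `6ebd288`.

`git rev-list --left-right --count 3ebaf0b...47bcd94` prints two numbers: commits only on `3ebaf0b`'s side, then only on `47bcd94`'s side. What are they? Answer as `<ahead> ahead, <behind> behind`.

Reachable from 3ebaf0b: {0cd169b, 3ebaf0b, a1a3ffc, b015293, b1d2eb4, c352bf7, f688304}.
Reachable from 47bcd94: {0cd169b, 41aa99e, 47bcd94, 63db8fe, a1a3ffc, afd6428, b015293, b1d2eb4, c352bf7, c75d19e, f688304}.
Only in 3ebaf0b's history (ahead): {3ebaf0b} — 1.
Only in 47bcd94's history (behind): {41aa99e, 47bcd94, 63db8fe, afd6428, c75d19e} — 5.

1 ahead, 5 behind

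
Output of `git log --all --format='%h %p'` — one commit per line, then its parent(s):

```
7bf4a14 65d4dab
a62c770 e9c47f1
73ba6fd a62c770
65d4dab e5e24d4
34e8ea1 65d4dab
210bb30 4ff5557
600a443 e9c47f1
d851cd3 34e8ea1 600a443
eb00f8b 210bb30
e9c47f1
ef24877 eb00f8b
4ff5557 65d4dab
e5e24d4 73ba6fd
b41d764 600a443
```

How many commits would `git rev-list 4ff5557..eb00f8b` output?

2

Reachable from eb00f8b: {210bb30, 4ff5557, 65d4dab, 73ba6fd, a62c770, e5e24d4, e9c47f1, eb00f8b}.
Reachable from 4ff5557: {4ff5557, 65d4dab, 73ba6fd, a62c770, e5e24d4, e9c47f1}.
In eb00f8b's history but not 4ff5557's: {210bb30, eb00f8b} — 2 commits.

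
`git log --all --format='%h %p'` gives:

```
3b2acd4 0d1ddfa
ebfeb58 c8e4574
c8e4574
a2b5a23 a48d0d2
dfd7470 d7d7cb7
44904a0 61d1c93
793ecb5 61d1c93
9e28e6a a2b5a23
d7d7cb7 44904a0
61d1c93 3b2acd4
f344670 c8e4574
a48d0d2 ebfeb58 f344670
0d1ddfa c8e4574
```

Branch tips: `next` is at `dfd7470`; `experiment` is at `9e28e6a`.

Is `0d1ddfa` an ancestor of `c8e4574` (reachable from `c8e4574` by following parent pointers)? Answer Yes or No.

Ancestors of c8e4574: {c8e4574}.
0d1ddfa is not in that set, so it is not an ancestor of c8e4574.

No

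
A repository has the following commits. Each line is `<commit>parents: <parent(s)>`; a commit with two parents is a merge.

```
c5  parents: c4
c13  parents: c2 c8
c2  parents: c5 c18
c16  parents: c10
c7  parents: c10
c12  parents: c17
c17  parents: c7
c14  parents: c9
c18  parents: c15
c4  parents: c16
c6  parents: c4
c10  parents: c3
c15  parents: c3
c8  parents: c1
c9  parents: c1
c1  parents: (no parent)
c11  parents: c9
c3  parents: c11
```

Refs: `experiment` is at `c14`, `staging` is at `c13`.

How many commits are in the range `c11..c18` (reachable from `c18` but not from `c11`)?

3

Reachable from c18: {c1, c11, c15, c18, c3, c9}.
Reachable from c11: {c1, c11, c9}.
In c18's history but not c11's: {c15, c18, c3} — 3 commits.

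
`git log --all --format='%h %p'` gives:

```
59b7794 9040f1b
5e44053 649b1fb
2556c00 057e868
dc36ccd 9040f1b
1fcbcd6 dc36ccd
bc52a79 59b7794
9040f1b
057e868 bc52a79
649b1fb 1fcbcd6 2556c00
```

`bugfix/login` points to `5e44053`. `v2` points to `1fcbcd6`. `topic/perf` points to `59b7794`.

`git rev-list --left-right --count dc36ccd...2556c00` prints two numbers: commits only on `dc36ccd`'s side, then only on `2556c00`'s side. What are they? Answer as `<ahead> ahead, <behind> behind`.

1 ahead, 4 behind

Reachable from dc36ccd: {9040f1b, dc36ccd}.
Reachable from 2556c00: {057e868, 2556c00, 59b7794, 9040f1b, bc52a79}.
Only in dc36ccd's history (ahead): {dc36ccd} — 1.
Only in 2556c00's history (behind): {057e868, 2556c00, 59b7794, bc52a79} — 4.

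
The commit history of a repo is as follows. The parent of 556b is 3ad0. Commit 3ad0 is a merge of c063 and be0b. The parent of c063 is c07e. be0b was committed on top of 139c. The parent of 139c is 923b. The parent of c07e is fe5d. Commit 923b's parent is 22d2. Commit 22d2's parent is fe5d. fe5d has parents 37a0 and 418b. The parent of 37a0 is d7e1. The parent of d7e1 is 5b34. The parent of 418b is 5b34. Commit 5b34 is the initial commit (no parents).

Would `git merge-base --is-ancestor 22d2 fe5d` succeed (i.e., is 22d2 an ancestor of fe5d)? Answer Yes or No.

Ancestors of fe5d: {37a0, 418b, 5b34, d7e1, fe5d}.
22d2 is not in that set, so it is not an ancestor of fe5d.

No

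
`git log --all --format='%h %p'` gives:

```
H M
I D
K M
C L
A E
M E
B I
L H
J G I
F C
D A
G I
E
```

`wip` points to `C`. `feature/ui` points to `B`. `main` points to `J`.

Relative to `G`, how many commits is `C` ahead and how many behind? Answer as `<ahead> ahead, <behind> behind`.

4 ahead, 4 behind

Reachable from C: {C, E, H, L, M}.
Reachable from G: {A, D, E, G, I}.
Only in C's history (ahead): {C, H, L, M} — 4.
Only in G's history (behind): {A, D, G, I} — 4.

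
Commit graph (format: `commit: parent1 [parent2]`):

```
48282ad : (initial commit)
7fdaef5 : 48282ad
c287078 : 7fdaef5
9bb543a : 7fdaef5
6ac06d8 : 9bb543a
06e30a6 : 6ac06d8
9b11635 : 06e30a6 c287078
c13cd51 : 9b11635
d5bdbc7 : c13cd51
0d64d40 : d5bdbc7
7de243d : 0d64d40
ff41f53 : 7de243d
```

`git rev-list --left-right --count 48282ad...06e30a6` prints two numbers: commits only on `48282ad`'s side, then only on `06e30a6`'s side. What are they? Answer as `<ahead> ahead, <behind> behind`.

0 ahead, 4 behind

Reachable from 48282ad: {48282ad}.
Reachable from 06e30a6: {06e30a6, 48282ad, 6ac06d8, 7fdaef5, 9bb543a}.
Only in 48282ad's history (ahead): {} — 0.
Only in 06e30a6's history (behind): {06e30a6, 6ac06d8, 7fdaef5, 9bb543a} — 4.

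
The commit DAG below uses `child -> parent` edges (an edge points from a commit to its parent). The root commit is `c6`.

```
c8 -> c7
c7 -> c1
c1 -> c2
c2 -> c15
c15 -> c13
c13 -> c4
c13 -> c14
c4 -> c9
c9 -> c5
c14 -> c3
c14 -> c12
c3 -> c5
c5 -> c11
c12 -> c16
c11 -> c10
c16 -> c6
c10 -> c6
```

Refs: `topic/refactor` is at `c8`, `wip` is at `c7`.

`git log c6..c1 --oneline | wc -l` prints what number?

13

Reachable from c1: {c1, c10, c11, c12, c13, c14, c15, c16, c2, c3, c4, c5, c6, c9}.
Reachable from c6: {c6}.
In c1's history but not c6's: {c1, c10, c11, c12, c13, c14, c15, c16, c2, c3, c4, c5, c9} — 13 commits.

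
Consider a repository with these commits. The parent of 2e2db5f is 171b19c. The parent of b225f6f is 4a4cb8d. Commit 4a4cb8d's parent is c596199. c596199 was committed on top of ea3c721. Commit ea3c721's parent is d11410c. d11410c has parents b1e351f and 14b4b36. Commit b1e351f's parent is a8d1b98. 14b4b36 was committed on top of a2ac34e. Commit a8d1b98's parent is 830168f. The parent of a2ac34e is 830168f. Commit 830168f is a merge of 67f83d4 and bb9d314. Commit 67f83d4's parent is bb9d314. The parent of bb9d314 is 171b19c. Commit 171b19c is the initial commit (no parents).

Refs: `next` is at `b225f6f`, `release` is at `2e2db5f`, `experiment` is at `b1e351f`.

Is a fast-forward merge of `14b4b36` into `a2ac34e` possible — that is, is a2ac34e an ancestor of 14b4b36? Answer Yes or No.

A fast-forward from a2ac34e to 14b4b36 is possible iff a2ac34e is an ancestor of 14b4b36.
Ancestors of 14b4b36: {14b4b36, 171b19c, 67f83d4, 830168f, a2ac34e, bb9d314}.
a2ac34e is among them, so fast-forward is possible.

Yes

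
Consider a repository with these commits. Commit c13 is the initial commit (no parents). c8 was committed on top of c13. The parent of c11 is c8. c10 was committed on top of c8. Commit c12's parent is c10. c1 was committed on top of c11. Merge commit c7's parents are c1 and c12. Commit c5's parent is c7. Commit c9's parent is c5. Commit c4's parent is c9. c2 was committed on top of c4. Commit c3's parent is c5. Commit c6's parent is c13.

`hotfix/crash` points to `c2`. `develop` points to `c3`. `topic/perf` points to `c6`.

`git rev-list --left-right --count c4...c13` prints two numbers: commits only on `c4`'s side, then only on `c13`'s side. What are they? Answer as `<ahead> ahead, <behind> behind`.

9 ahead, 0 behind

Reachable from c4: {c1, c10, c11, c12, c13, c4, c5, c7, c8, c9}.
Reachable from c13: {c13}.
Only in c4's history (ahead): {c1, c10, c11, c12, c4, c5, c7, c8, c9} — 9.
Only in c13's history (behind): {} — 0.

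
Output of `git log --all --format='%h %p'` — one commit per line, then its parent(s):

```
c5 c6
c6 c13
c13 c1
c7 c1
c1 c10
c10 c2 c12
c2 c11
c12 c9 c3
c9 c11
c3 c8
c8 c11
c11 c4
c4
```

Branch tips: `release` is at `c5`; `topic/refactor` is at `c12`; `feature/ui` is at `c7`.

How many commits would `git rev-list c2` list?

3

Walking parent pointers from c2: reachable set = {c11, c2, c4}.
That is 3 commits.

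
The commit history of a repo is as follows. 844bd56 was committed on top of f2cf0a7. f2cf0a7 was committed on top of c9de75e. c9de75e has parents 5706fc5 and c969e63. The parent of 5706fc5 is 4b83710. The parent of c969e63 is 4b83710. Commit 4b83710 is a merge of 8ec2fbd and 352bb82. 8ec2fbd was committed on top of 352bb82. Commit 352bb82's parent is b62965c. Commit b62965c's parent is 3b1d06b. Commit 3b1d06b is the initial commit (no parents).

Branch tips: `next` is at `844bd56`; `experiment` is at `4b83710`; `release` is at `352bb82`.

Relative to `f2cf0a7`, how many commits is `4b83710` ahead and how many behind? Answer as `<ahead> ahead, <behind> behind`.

0 ahead, 4 behind

Reachable from 4b83710: {352bb82, 3b1d06b, 4b83710, 8ec2fbd, b62965c}.
Reachable from f2cf0a7: {352bb82, 3b1d06b, 4b83710, 5706fc5, 8ec2fbd, b62965c, c969e63, c9de75e, f2cf0a7}.
Only in 4b83710's history (ahead): {} — 0.
Only in f2cf0a7's history (behind): {5706fc5, c969e63, c9de75e, f2cf0a7} — 4.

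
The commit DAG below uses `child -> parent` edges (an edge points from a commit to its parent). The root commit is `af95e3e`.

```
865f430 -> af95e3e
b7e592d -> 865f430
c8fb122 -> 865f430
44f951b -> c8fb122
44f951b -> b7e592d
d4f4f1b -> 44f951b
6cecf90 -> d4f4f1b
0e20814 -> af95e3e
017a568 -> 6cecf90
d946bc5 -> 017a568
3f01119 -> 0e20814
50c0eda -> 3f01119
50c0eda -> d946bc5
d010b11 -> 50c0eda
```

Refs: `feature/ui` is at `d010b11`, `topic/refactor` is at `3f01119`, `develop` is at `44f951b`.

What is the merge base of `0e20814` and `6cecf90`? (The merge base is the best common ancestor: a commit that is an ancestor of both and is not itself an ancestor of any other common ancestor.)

af95e3e

Ancestors of 0e20814: {0e20814, af95e3e}.
Ancestors of 6cecf90: {44f951b, 6cecf90, 865f430, af95e3e, b7e592d, c8fb122, d4f4f1b}.
Common ancestors: {af95e3e}.
The only common ancestor is af95e3e, so it is the merge base.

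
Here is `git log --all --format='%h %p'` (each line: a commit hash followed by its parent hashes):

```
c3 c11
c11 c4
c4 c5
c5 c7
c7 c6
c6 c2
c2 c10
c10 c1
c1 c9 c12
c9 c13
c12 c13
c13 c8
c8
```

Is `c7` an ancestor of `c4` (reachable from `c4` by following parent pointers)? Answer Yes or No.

Ancestors of c4 (commits reachable by following parents): {c1, c10, c12, c13, c2, c4, c5, c6, c7, c8, c9}.
c7 is in that set, so it is an ancestor of c4.

Yes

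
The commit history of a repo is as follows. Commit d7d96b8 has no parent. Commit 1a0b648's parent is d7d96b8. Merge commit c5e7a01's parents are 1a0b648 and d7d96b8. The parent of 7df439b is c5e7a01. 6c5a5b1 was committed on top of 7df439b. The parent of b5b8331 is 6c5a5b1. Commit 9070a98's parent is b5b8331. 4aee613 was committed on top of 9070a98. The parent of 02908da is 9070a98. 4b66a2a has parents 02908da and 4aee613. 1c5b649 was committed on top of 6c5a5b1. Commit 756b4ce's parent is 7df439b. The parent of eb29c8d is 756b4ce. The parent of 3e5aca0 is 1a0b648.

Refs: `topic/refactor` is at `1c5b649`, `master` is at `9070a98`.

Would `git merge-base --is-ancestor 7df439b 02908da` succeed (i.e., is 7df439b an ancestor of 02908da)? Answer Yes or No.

Ancestors of 02908da (commits reachable by following parents): {02908da, 1a0b648, 6c5a5b1, 7df439b, 9070a98, b5b8331, c5e7a01, d7d96b8}.
7df439b is in that set, so it is an ancestor of 02908da.

Yes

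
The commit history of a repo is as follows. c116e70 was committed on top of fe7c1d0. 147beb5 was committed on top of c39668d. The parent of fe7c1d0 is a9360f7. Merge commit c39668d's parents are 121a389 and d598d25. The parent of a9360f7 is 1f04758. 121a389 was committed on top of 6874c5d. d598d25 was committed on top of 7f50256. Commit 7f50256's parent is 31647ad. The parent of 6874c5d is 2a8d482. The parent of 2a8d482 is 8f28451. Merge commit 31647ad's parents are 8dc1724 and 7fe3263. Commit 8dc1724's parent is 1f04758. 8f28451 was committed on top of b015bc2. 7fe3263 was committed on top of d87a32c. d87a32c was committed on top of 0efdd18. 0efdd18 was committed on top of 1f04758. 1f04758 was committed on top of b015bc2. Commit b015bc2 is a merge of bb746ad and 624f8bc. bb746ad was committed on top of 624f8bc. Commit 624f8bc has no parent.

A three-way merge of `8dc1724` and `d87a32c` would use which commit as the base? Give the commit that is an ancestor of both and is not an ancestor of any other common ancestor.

Ancestors of 8dc1724: {1f04758, 624f8bc, 8dc1724, b015bc2, bb746ad}.
Ancestors of d87a32c: {0efdd18, 1f04758, 624f8bc, b015bc2, bb746ad, d87a32c}.
Common ancestors: {1f04758, 624f8bc, b015bc2, bb746ad}.
Among these, 1f04758 is not an ancestor of any other common ancestor — it is the merge base.

1f04758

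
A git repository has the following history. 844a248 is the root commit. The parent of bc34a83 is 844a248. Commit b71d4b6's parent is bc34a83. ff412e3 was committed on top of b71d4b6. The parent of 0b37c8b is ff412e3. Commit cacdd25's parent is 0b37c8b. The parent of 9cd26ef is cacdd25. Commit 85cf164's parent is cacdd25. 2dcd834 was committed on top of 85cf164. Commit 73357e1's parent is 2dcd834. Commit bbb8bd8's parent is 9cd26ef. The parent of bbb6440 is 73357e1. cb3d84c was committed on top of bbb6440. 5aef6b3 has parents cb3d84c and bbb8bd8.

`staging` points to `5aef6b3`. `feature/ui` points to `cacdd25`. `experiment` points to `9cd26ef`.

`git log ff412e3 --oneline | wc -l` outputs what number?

Walking parent pointers from ff412e3: reachable set = {844a248, b71d4b6, bc34a83, ff412e3}.
That is 4 commits.

4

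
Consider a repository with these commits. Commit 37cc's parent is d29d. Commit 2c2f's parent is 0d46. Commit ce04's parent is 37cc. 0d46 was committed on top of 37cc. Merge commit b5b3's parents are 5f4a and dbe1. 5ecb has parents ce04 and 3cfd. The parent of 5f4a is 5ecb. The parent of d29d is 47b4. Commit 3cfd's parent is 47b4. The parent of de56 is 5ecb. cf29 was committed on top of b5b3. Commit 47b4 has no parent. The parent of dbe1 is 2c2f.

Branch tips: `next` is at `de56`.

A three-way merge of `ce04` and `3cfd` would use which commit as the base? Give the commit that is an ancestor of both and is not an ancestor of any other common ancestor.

47b4

Ancestors of ce04: {37cc, 47b4, ce04, d29d}.
Ancestors of 3cfd: {3cfd, 47b4}.
Common ancestors: {47b4}.
The only common ancestor is 47b4, so it is the merge base.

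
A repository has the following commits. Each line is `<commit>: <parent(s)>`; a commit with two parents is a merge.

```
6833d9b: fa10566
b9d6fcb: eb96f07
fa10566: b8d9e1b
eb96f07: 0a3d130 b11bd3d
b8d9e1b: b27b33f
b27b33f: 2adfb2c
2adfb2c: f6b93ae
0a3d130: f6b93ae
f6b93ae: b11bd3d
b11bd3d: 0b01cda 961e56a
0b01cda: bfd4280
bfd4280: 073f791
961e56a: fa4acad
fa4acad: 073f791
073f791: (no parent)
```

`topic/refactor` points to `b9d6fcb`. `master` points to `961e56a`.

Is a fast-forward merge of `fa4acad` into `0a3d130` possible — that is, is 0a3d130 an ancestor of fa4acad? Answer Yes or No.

No

A fast-forward from 0a3d130 to fa4acad is possible iff 0a3d130 is an ancestor of fa4acad.
Ancestors of fa4acad: {073f791, fa4acad}.
0a3d130 is not among them, so fast-forward is not possible.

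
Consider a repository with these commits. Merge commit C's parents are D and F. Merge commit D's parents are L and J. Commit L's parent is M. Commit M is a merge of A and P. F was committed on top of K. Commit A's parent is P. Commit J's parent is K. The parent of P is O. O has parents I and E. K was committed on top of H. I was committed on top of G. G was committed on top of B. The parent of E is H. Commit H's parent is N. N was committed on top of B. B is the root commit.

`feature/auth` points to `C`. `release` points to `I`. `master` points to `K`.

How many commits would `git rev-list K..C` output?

Reachable from C: {A, B, C, D, E, F, G, H, I, J, K, L, M, N, O, P}.
Reachable from K: {B, H, K, N}.
In C's history but not K's: {A, C, D, E, F, G, I, J, L, M, O, P} — 12 commits.

12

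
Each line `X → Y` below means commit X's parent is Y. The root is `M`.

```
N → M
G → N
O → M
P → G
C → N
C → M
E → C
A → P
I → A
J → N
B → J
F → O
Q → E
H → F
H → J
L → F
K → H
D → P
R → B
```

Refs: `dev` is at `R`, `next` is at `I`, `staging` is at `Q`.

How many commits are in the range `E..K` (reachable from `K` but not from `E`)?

Reachable from K: {F, H, J, K, M, N, O}.
Reachable from E: {C, E, M, N}.
In K's history but not E's: {F, H, J, K, O} — 5 commits.

5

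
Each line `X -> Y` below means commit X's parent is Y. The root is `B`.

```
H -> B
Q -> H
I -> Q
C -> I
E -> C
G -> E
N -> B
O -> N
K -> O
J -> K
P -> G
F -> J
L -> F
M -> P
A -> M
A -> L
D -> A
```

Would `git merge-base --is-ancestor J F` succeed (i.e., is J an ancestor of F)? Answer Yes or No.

Yes

Ancestors of F (commits reachable by following parents): {B, F, J, K, N, O}.
J is in that set, so it is an ancestor of F.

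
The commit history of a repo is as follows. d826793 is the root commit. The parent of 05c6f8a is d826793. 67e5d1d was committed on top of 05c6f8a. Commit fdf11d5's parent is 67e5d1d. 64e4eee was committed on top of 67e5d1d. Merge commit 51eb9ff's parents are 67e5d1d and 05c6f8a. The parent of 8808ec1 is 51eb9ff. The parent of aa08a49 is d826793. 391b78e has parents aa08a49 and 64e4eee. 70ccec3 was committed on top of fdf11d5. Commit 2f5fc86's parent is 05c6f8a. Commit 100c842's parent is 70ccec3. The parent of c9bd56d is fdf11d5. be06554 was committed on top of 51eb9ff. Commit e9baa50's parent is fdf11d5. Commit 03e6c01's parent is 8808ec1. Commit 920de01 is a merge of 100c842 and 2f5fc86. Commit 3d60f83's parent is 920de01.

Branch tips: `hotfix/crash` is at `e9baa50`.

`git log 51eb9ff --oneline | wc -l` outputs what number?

4

Walking parent pointers from 51eb9ff: reachable set = {05c6f8a, 51eb9ff, 67e5d1d, d826793}.
That is 4 commits.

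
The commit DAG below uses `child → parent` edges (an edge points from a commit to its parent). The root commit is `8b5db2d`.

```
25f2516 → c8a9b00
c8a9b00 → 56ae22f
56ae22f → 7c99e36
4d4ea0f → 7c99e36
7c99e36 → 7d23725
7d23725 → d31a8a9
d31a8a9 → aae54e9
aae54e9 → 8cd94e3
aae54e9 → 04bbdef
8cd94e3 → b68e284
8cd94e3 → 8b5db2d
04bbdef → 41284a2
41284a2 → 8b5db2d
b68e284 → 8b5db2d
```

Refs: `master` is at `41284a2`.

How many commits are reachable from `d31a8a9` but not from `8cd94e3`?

Reachable from d31a8a9: {04bbdef, 41284a2, 8b5db2d, 8cd94e3, aae54e9, b68e284, d31a8a9}.
Reachable from 8cd94e3: {8b5db2d, 8cd94e3, b68e284}.
In d31a8a9's history but not 8cd94e3's: {04bbdef, 41284a2, aae54e9, d31a8a9} — 4 commits.

4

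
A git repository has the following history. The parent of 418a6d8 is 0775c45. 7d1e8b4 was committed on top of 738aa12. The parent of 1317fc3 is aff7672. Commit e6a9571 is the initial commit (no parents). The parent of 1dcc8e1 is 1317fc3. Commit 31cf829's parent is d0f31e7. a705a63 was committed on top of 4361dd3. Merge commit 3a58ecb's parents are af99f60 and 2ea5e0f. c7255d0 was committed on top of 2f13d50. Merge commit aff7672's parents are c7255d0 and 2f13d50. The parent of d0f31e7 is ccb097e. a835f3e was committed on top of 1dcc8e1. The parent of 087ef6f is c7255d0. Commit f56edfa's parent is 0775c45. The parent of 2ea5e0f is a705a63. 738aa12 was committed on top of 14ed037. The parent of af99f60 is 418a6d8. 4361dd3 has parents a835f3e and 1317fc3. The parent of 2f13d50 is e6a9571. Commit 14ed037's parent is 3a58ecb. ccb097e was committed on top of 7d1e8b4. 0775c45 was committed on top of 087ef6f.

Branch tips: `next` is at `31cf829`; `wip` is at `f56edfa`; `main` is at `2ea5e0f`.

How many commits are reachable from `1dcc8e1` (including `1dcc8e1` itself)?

Walking parent pointers from 1dcc8e1: reachable set = {1317fc3, 1dcc8e1, 2f13d50, aff7672, c7255d0, e6a9571}.
That is 6 commits.

6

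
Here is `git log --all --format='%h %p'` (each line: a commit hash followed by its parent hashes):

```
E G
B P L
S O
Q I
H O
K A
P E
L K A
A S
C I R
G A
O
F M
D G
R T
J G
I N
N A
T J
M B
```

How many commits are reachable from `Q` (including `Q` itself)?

6

Walking parent pointers from Q: reachable set = {A, I, N, O, Q, S}.
That is 6 commits.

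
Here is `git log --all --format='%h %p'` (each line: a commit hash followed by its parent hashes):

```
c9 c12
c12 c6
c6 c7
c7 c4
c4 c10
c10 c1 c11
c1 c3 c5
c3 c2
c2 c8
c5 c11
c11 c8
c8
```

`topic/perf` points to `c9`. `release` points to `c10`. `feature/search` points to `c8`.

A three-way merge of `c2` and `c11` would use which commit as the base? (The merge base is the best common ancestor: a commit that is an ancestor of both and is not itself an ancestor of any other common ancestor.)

Ancestors of c2: {c2, c8}.
Ancestors of c11: {c11, c8}.
Common ancestors: {c8}.
The only common ancestor is c8, so it is the merge base.

c8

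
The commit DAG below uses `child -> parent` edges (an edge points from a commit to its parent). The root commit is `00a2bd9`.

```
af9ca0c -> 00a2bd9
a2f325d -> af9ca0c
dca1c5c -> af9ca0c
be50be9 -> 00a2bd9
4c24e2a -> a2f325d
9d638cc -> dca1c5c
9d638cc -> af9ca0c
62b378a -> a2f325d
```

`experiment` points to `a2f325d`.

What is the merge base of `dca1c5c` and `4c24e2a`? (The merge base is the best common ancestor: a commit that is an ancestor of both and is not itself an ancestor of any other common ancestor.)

Ancestors of dca1c5c: {00a2bd9, af9ca0c, dca1c5c}.
Ancestors of 4c24e2a: {00a2bd9, 4c24e2a, a2f325d, af9ca0c}.
Common ancestors: {00a2bd9, af9ca0c}.
Among these, af9ca0c is not an ancestor of any other common ancestor — it is the merge base.

af9ca0c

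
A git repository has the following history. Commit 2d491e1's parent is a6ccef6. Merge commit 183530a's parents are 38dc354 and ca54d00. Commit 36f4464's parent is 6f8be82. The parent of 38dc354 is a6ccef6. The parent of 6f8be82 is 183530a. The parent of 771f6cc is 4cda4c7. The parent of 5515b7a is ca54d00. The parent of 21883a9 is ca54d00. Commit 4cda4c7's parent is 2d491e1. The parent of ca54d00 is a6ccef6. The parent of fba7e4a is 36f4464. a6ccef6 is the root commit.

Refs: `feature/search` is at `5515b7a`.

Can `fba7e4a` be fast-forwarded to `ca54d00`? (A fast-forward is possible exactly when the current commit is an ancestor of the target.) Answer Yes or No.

A fast-forward from fba7e4a to ca54d00 is possible iff fba7e4a is an ancestor of ca54d00.
Ancestors of ca54d00: {a6ccef6, ca54d00}.
fba7e4a is not among them, so fast-forward is not possible.

No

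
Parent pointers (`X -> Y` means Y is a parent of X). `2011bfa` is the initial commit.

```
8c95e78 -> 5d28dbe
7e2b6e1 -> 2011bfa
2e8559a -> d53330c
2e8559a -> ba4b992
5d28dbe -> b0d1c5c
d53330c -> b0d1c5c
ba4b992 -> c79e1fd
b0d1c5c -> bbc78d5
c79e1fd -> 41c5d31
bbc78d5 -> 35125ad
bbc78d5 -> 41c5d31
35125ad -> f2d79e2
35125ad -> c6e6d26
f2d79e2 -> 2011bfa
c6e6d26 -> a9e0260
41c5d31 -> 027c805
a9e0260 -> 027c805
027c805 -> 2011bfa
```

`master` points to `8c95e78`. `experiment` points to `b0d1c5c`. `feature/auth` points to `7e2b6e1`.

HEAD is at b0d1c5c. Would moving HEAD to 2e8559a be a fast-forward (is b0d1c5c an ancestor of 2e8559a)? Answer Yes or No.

Yes

A fast-forward from b0d1c5c to 2e8559a is possible iff b0d1c5c is an ancestor of 2e8559a.
Ancestors of 2e8559a: {027c805, 2011bfa, 2e8559a, 35125ad, 41c5d31, a9e0260, b0d1c5c, ba4b992, bbc78d5, c6e6d26, c79e1fd, d53330c, f2d79e2}.
b0d1c5c is among them, so fast-forward is possible.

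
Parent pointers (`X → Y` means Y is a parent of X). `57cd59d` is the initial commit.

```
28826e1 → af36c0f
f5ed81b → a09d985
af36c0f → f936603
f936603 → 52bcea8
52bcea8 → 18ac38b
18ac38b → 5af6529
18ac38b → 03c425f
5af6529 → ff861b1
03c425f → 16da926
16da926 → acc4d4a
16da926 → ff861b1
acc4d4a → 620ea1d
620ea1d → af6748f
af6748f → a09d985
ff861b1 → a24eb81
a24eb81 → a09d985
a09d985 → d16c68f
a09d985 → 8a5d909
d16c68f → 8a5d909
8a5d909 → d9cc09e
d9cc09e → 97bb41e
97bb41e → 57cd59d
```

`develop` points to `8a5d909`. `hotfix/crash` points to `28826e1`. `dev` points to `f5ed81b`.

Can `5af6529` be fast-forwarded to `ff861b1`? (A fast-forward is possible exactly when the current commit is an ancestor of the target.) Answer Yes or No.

A fast-forward from 5af6529 to ff861b1 is possible iff 5af6529 is an ancestor of ff861b1.
Ancestors of ff861b1: {57cd59d, 8a5d909, 97bb41e, a09d985, a24eb81, d16c68f, d9cc09e, ff861b1}.
5af6529 is not among them, so fast-forward is not possible.

No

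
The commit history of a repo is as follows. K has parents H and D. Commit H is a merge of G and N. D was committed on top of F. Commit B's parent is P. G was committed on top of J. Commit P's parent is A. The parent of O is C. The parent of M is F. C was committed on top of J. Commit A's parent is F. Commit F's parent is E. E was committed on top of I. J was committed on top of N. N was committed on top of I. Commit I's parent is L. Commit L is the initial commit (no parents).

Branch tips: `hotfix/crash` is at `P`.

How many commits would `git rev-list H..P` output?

Reachable from P: {A, E, F, I, L, P}.
Reachable from H: {G, H, I, J, L, N}.
In P's history but not H's: {A, E, F, P} — 4 commits.

4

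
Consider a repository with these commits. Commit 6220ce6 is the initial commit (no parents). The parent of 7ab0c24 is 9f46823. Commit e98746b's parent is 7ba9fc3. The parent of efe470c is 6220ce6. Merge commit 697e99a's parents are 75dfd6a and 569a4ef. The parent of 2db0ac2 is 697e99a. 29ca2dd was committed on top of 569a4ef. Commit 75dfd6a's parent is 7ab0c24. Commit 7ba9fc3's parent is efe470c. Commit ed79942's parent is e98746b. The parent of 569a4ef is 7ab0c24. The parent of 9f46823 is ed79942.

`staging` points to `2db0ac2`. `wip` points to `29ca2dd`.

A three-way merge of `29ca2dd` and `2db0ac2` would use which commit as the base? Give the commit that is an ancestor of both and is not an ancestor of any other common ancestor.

Ancestors of 29ca2dd: {29ca2dd, 569a4ef, 6220ce6, 7ab0c24, 7ba9fc3, 9f46823, e98746b, ed79942, efe470c}.
Ancestors of 2db0ac2: {2db0ac2, 569a4ef, 6220ce6, 697e99a, 75dfd6a, 7ab0c24, 7ba9fc3, 9f46823, e98746b, ed79942, efe470c}.
Common ancestors: {569a4ef, 6220ce6, 7ab0c24, 7ba9fc3, 9f46823, e98746b, ed79942, efe470c}.
Among these, 569a4ef is not an ancestor of any other common ancestor — it is the merge base.

569a4ef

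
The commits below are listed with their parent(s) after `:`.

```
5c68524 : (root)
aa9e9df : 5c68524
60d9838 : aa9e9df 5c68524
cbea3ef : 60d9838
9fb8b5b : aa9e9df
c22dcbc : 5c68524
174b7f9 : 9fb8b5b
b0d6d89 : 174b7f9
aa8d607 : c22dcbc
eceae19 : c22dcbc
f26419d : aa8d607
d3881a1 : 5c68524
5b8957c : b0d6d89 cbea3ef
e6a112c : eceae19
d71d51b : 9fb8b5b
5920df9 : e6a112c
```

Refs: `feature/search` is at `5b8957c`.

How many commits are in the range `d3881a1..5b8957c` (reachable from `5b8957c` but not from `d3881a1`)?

Reachable from 5b8957c: {174b7f9, 5b8957c, 5c68524, 60d9838, 9fb8b5b, aa9e9df, b0d6d89, cbea3ef}.
Reachable from d3881a1: {5c68524, d3881a1}.
In 5b8957c's history but not d3881a1's: {174b7f9, 5b8957c, 60d9838, 9fb8b5b, aa9e9df, b0d6d89, cbea3ef} — 7 commits.

7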